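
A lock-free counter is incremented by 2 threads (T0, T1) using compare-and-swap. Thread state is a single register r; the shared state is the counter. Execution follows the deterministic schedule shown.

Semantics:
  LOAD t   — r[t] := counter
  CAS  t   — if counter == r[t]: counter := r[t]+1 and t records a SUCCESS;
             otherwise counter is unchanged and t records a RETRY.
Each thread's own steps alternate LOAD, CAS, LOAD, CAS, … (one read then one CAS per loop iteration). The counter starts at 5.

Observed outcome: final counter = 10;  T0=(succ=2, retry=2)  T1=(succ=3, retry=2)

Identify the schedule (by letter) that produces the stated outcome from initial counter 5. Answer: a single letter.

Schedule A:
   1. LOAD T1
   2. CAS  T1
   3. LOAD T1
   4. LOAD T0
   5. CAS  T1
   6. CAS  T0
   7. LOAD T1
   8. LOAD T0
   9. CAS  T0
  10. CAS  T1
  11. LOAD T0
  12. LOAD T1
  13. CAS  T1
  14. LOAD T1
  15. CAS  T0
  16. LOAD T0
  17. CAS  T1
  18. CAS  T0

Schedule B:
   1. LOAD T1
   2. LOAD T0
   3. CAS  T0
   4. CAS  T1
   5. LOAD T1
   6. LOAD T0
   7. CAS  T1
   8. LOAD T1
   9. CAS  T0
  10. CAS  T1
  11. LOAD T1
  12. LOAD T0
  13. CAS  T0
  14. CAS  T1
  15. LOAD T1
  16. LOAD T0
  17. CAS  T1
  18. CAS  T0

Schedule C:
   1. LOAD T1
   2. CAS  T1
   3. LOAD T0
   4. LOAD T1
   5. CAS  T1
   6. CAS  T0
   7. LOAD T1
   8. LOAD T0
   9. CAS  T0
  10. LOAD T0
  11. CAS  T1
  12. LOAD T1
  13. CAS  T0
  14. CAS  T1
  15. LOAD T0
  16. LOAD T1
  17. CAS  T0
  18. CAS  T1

B

Tracing schedule B:
#1 T1 reads 5
#2 T0 reads 5
#3 T0 CAS(5→6) writes; counter now 6
#4 T1 CAS(5→6) fails; counter now 6
#5 T1 reads 6
#6 T0 reads 6
#7 T1 CAS(6→7) writes; counter now 7
#8 T1 reads 7
#9 T0 CAS(6→7) fails; counter now 7
#10 T1 CAS(7→8) writes; counter now 8
#11 T1 reads 8
#12 T0 reads 8
#13 T0 CAS(8→9) writes; counter now 9
#14 T1 CAS(8→9) fails; counter now 9
#15 T1 reads 9
#16 T0 reads 9
#17 T1 CAS(9→10) writes; counter now 10
#18 T0 CAS(9→10) fails; counter now 10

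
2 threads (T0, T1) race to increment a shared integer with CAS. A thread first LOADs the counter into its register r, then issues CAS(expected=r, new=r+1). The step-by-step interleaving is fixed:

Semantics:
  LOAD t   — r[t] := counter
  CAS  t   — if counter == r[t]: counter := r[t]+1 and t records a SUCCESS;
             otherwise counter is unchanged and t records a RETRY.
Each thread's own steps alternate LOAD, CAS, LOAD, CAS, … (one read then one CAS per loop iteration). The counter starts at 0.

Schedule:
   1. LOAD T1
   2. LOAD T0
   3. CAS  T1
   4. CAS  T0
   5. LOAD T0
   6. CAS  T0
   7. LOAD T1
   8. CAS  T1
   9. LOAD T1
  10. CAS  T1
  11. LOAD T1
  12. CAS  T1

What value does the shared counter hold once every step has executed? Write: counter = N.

counter = 5

step 1: T1 LOAD ⇒ load; ctr=0 reg=0
step 2: T0 LOAD ⇒ load; ctr=0 reg=0
step 3: T1 CAS ⇒ ok; ctr=1 reg=0
step 4: T0 CAS ⇒ retry; ctr=1 reg=0
step 5: T0 LOAD ⇒ load; ctr=1 reg=1
step 6: T0 CAS ⇒ ok; ctr=2 reg=1
step 7: T1 LOAD ⇒ load; ctr=2 reg=2
step 8: T1 CAS ⇒ ok; ctr=3 reg=2
step 9: T1 LOAD ⇒ load; ctr=3 reg=3
step 10: T1 CAS ⇒ ok; ctr=4 reg=3
step 11: T1 LOAD ⇒ load; ctr=4 reg=4
step 12: T1 CAS ⇒ ok; ctr=5 reg=4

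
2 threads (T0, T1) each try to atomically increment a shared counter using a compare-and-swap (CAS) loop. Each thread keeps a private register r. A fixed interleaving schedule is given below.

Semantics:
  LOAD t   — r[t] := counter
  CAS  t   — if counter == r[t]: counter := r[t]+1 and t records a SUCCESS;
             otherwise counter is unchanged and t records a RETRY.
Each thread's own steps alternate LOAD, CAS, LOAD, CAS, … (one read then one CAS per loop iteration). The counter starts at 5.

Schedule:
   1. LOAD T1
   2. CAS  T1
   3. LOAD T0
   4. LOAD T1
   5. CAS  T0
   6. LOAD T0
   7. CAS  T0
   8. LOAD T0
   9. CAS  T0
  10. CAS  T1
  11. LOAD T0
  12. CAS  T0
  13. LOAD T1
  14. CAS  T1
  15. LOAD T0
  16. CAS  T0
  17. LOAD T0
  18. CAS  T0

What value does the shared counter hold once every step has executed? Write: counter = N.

step 1: T1 LOAD ⇒ load; ctr=5 reg=5
step 2: T1 CAS ⇒ ok; ctr=6 reg=5
step 3: T0 LOAD ⇒ load; ctr=6 reg=6
step 4: T1 LOAD ⇒ load; ctr=6 reg=6
step 5: T0 CAS ⇒ ok; ctr=7 reg=6
step 6: T0 LOAD ⇒ load; ctr=7 reg=7
step 7: T0 CAS ⇒ ok; ctr=8 reg=7
step 8: T0 LOAD ⇒ load; ctr=8 reg=8
step 9: T0 CAS ⇒ ok; ctr=9 reg=8
step 10: T1 CAS ⇒ retry; ctr=9 reg=6
step 11: T0 LOAD ⇒ load; ctr=9 reg=9
step 12: T0 CAS ⇒ ok; ctr=10 reg=9
step 13: T1 LOAD ⇒ load; ctr=10 reg=10
step 14: T1 CAS ⇒ ok; ctr=11 reg=10
step 15: T0 LOAD ⇒ load; ctr=11 reg=11
step 16: T0 CAS ⇒ ok; ctr=12 reg=11
step 17: T0 LOAD ⇒ load; ctr=12 reg=12
step 18: T0 CAS ⇒ ok; ctr=13 reg=12

counter = 13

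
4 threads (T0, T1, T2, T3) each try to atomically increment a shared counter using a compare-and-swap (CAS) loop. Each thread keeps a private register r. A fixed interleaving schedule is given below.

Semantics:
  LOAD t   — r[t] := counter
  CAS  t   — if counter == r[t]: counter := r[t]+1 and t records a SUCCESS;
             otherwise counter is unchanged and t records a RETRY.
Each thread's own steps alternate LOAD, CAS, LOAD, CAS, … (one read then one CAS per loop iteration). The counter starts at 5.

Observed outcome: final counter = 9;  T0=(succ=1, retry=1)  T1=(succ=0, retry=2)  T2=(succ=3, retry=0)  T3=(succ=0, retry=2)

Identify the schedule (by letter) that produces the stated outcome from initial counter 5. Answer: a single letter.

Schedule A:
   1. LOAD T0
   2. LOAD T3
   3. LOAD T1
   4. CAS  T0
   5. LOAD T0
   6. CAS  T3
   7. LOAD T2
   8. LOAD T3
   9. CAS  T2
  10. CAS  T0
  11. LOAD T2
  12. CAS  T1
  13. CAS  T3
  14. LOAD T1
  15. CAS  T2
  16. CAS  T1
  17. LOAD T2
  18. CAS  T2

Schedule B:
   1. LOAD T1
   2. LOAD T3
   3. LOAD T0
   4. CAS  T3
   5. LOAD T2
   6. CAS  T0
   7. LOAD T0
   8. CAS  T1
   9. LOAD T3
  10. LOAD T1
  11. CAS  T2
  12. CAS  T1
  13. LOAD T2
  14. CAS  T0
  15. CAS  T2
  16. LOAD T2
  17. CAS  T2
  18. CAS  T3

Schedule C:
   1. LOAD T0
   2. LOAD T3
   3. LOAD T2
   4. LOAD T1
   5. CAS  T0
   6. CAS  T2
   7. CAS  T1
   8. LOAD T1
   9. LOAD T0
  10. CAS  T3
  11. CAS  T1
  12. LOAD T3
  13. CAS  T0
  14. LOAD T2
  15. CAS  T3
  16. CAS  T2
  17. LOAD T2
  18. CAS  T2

Run A:
T0 LOAD — after: cnt=5, r=5 — load
T3 LOAD — after: cnt=5, r=5 — load
T1 LOAD — after: cnt=5, r=5 — load
T0 CAS — after: cnt=6, r=5 — ok
T0 LOAD — after: cnt=6, r=6 — load
T3 CAS — after: cnt=6, r=5 — retry
T2 LOAD — after: cnt=6, r=6 — load
T3 LOAD — after: cnt=6, r=6 — load
T2 CAS — after: cnt=7, r=6 — ok
T0 CAS — after: cnt=7, r=6 — retry
T2 LOAD — after: cnt=7, r=7 — load
T1 CAS — after: cnt=7, r=5 — retry
T3 CAS — after: cnt=7, r=6 — retry
T1 LOAD — after: cnt=7, r=7 — load
T2 CAS — after: cnt=8, r=7 — ok
T1 CAS — after: cnt=8, r=7 — retry
T2 LOAD — after: cnt=8, r=8 — load
T2 CAS — after: cnt=9, r=8 — ok

A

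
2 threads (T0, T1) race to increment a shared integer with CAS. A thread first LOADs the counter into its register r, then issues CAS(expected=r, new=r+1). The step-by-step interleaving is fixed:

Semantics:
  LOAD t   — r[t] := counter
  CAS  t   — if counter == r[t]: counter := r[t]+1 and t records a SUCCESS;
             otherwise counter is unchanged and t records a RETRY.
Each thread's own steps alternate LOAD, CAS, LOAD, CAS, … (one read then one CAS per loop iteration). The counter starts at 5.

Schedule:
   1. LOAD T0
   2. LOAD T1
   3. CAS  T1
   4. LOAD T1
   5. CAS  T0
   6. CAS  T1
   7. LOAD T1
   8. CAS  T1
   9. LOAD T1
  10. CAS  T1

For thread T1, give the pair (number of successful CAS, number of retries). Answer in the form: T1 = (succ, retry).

T1 = (4, 0)

T0 LOAD — after: cnt=5, r=5 — load
T1 LOAD — after: cnt=5, r=5 — load
T1 CAS — after: cnt=6, r=5 — ok
T1 LOAD — after: cnt=6, r=6 — load
T0 CAS — after: cnt=6, r=5 — retry
T1 CAS — after: cnt=7, r=6 — ok
T1 LOAD — after: cnt=7, r=7 — load
T1 CAS — after: cnt=8, r=7 — ok
T1 LOAD — after: cnt=8, r=8 — load
T1 CAS — after: cnt=9, r=8 — ok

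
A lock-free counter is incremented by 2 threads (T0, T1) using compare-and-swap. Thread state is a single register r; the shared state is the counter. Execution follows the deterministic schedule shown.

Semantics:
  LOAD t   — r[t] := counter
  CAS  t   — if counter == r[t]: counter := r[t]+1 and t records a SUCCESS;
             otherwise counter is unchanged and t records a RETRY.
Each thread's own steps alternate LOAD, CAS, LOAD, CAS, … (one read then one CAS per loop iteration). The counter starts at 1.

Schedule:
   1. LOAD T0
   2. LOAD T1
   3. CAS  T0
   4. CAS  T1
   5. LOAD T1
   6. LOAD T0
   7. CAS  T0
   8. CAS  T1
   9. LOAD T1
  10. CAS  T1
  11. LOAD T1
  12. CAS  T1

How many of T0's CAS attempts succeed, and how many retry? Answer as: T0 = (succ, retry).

T0 = (2, 0)

[1] T0.load  rd  (counter 1, T0.r 1)
[2] T1.load  rd  (counter 1, T1.r 1)
[3] T0.cas  hit  (counter 2, T0.r 1)
[4] T1.cas  miss  (counter 2, T1.r 1)
[5] T1.load  rd  (counter 2, T1.r 2)
[6] T0.load  rd  (counter 2, T0.r 2)
[7] T0.cas  hit  (counter 3, T0.r 2)
[8] T1.cas  miss  (counter 3, T1.r 2)
[9] T1.load  rd  (counter 3, T1.r 3)
[10] T1.cas  hit  (counter 4, T1.r 3)
[11] T1.load  rd  (counter 4, T1.r 4)
[12] T1.cas  hit  (counter 5, T1.r 4)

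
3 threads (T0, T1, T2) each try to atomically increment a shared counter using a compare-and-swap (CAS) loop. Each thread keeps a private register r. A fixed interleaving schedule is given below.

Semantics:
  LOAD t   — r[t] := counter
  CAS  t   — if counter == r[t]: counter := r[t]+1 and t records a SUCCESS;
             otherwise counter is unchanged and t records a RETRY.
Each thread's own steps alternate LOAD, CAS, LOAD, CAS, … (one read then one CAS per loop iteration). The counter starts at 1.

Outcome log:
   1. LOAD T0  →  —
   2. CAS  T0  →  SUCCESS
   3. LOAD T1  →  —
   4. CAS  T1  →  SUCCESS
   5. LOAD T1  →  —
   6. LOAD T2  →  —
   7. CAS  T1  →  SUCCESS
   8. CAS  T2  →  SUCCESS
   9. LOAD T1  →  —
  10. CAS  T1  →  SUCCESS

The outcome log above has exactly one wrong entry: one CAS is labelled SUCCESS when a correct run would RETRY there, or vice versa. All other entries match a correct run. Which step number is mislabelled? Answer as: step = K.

Reference trace:
[1] T0.load  rd  (counter 1, T0.r 1)
[2] T0.cas  hit  (counter 2, T0.r 1)
[3] T1.load  rd  (counter 2, T1.r 2)
[4] T1.cas  hit  (counter 3, T1.r 2)
[5] T1.load  rd  (counter 3, T1.r 3)
[6] T2.load  rd  (counter 3, T2.r 3)
[7] T1.cas  hit  (counter 4, T1.r 3)
[8] T2.cas  miss  (counter 4, T2.r 3)
[9] T1.load  rd  (counter 4, T1.r 4)
[10] T1.cas  hit  (counter 5, T1.r 4)
Flip is step 8.

step = 8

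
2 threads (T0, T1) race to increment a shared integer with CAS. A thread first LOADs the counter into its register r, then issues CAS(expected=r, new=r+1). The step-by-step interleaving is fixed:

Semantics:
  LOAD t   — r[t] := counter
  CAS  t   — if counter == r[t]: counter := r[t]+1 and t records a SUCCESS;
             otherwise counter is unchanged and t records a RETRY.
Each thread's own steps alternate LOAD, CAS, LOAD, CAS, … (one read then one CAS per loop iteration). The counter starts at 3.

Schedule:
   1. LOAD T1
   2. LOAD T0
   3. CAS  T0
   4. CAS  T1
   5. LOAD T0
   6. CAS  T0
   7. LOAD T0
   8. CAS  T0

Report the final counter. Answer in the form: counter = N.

counter = 6

#1 T1 reads 3
#2 T0 reads 3
#3 T0 CAS(3→4) writes; counter now 4
#4 T1 CAS(3→4) fails; counter now 4
#5 T0 reads 4
#6 T0 CAS(4→5) writes; counter now 5
#7 T0 reads 5
#8 T0 CAS(5→6) writes; counter now 6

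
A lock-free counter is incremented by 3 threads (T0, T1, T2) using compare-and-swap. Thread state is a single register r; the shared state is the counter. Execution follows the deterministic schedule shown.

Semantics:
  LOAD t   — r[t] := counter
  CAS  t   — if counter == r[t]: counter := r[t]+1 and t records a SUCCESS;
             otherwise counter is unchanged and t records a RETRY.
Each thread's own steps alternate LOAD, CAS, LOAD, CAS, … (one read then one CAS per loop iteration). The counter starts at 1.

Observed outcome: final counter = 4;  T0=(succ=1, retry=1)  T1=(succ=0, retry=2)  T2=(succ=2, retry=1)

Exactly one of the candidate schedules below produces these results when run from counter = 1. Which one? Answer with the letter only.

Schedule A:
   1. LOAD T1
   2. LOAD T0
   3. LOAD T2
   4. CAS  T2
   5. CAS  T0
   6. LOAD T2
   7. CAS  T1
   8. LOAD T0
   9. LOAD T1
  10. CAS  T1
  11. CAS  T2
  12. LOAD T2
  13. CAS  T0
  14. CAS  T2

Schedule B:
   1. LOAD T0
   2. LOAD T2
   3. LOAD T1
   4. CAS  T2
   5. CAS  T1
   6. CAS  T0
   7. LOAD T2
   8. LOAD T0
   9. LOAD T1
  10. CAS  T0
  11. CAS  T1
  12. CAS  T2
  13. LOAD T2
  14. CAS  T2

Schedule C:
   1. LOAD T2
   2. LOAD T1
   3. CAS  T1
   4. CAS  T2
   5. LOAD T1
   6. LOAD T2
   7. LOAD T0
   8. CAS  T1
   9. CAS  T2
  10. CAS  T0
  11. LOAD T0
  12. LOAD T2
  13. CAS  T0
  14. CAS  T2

Run B:
1. LOAD T0 → mem=1 r[T0]=1 [LOAD]
2. LOAD T2 → mem=1 r[T2]=1 [LOAD]
3. LOAD T1 → mem=1 r[T1]=1 [LOAD]
4. CAS T2 → mem=2 r[T2]=1 [OK]
5. CAS T1 → mem=2 r[T1]=1 [RETRY]
6. CAS T0 → mem=2 r[T0]=1 [RETRY]
7. LOAD T2 → mem=2 r[T2]=2 [LOAD]
8. LOAD T0 → mem=2 r[T0]=2 [LOAD]
9. LOAD T1 → mem=2 r[T1]=2 [LOAD]
10. CAS T0 → mem=3 r[T0]=2 [OK]
11. CAS T1 → mem=3 r[T1]=2 [RETRY]
12. CAS T2 → mem=3 r[T2]=2 [RETRY]
13. LOAD T2 → mem=3 r[T2]=3 [LOAD]
14. CAS T2 → mem=4 r[T2]=3 [OK]

B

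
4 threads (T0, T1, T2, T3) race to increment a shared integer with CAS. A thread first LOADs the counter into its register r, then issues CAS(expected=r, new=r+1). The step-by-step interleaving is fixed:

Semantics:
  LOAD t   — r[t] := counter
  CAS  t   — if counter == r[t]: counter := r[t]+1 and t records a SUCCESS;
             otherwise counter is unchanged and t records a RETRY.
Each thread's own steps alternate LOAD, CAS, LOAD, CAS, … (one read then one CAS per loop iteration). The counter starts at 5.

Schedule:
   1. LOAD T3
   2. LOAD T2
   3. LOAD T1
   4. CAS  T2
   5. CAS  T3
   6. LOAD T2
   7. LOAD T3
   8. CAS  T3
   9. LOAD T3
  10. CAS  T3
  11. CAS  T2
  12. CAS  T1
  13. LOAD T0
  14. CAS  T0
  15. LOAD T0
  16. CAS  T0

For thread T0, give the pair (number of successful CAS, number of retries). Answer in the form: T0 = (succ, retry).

T0 = (2, 0)

   1) LOAD T3:  M=5  r_T3=5
   2) LOAD T2:  M=5  r_T2=5
   3) LOAD T1:  M=5  r_T1=5
   4) CAS  T2:  M=6  r_T2=5 ✓
   5) CAS  T3:  M=6  r_T3=5 ✗
   6) LOAD T2:  M=6  r_T2=6
   7) LOAD T3:  M=6  r_T3=6
   8) CAS  T3:  M=7  r_T3=6 ✓
   9) LOAD T3:  M=7  r_T3=7
  10) CAS  T3:  M=8  r_T3=7 ✓
  11) CAS  T2:  M=8  r_T2=6 ✗
  12) CAS  T1:  M=8  r_T1=5 ✗
  13) LOAD T0:  M=8  r_T0=8
  14) CAS  T0:  M=9  r_T0=8 ✓
  15) LOAD T0:  M=9  r_T0=9
  16) CAS  T0:  M=10  r_T0=9 ✓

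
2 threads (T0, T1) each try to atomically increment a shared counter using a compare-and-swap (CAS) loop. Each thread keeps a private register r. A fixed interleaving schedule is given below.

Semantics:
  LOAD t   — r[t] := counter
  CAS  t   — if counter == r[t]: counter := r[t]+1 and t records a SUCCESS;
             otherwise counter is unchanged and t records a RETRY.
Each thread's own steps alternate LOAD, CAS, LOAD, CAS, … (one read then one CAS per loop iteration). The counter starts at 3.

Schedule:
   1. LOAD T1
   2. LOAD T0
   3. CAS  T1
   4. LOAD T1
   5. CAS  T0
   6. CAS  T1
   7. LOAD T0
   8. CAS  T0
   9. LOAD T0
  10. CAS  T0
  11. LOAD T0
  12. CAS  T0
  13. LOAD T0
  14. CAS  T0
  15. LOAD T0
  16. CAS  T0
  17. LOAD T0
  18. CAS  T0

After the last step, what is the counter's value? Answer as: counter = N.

counter = 11

1. LOAD T1 → mem=3 r[T1]=3 [LOAD]
2. LOAD T0 → mem=3 r[T0]=3 [LOAD]
3. CAS T1 → mem=4 r[T1]=3 [OK]
4. LOAD T1 → mem=4 r[T1]=4 [LOAD]
5. CAS T0 → mem=4 r[T0]=3 [RETRY]
6. CAS T1 → mem=5 r[T1]=4 [OK]
7. LOAD T0 → mem=5 r[T0]=5 [LOAD]
8. CAS T0 → mem=6 r[T0]=5 [OK]
9. LOAD T0 → mem=6 r[T0]=6 [LOAD]
10. CAS T0 → mem=7 r[T0]=6 [OK]
11. LOAD T0 → mem=7 r[T0]=7 [LOAD]
12. CAS T0 → mem=8 r[T0]=7 [OK]
13. LOAD T0 → mem=8 r[T0]=8 [LOAD]
14. CAS T0 → mem=9 r[T0]=8 [OK]
15. LOAD T0 → mem=9 r[T0]=9 [LOAD]
16. CAS T0 → mem=10 r[T0]=9 [OK]
17. LOAD T0 → mem=10 r[T0]=10 [LOAD]
18. CAS T0 → mem=11 r[T0]=10 [OK]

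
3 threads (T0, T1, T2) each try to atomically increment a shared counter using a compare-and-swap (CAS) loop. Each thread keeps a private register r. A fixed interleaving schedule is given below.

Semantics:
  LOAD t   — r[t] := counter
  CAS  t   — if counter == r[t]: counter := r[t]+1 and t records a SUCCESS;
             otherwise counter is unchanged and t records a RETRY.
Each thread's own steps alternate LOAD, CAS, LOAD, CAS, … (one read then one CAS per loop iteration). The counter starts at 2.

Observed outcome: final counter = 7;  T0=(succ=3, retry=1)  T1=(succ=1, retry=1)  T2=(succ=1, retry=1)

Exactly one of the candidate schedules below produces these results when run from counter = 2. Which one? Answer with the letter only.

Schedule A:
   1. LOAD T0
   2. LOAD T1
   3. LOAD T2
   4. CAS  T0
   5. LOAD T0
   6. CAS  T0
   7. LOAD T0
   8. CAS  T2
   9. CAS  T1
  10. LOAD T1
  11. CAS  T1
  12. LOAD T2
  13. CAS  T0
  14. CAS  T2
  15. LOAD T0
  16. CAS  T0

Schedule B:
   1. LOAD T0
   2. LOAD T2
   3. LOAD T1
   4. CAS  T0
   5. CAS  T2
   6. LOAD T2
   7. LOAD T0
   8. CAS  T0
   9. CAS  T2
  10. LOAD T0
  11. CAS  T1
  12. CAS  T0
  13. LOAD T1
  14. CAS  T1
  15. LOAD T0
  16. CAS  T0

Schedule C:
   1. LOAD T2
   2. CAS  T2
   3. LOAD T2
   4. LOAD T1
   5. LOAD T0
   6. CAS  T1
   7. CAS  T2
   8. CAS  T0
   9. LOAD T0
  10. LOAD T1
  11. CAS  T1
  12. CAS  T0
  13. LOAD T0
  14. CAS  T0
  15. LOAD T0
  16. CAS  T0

Tracing schedule A:
[1] T0.load  rd  (counter 2, T0.r 2)
[2] T1.load  rd  (counter 2, T1.r 2)
[3] T2.load  rd  (counter 2, T2.r 2)
[4] T0.cas  hit  (counter 3, T0.r 2)
[5] T0.load  rd  (counter 3, T0.r 3)
[6] T0.cas  hit  (counter 4, T0.r 3)
[7] T0.load  rd  (counter 4, T0.r 4)
[8] T2.cas  miss  (counter 4, T2.r 2)
[9] T1.cas  miss  (counter 4, T1.r 2)
[10] T1.load  rd  (counter 4, T1.r 4)
[11] T1.cas  hit  (counter 5, T1.r 4)
[12] T2.load  rd  (counter 5, T2.r 5)
[13] T0.cas  miss  (counter 5, T0.r 4)
[14] T2.cas  hit  (counter 6, T2.r 5)
[15] T0.load  rd  (counter 6, T0.r 6)
[16] T0.cas  hit  (counter 7, T0.r 6)

A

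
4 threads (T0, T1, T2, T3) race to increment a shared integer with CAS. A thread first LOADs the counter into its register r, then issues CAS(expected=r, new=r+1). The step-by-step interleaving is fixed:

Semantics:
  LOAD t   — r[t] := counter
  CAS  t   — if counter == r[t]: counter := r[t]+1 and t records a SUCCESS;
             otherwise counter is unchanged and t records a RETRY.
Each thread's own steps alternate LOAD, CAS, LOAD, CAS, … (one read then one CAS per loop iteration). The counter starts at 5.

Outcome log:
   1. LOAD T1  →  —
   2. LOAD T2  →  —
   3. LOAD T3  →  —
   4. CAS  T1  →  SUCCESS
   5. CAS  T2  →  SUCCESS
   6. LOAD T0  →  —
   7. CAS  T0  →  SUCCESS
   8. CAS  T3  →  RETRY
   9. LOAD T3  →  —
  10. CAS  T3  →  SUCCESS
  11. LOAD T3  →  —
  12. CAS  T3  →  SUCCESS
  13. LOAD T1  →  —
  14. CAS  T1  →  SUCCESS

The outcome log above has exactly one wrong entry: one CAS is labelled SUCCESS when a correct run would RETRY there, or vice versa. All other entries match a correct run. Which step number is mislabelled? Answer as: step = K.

Reference trace:
[1] T1.load  rd  (counter 5, T1.r 5)
[2] T2.load  rd  (counter 5, T2.r 5)
[3] T3.load  rd  (counter 5, T3.r 5)
[4] T1.cas  hit  (counter 6, T1.r 5)
[5] T2.cas  miss  (counter 6, T2.r 5)
[6] T0.load  rd  (counter 6, T0.r 6)
[7] T0.cas  hit  (counter 7, T0.r 6)
[8] T3.cas  miss  (counter 7, T3.r 5)
[9] T3.load  rd  (counter 7, T3.r 7)
[10] T3.cas  hit  (counter 8, T3.r 7)
[11] T3.load  rd  (counter 8, T3.r 8)
[12] T3.cas  hit  (counter 9, T3.r 8)
[13] T1.load  rd  (counter 9, T1.r 9)
[14] T1.cas  hit  (counter 10, T1.r 9)
Mismatch at 5.

step = 5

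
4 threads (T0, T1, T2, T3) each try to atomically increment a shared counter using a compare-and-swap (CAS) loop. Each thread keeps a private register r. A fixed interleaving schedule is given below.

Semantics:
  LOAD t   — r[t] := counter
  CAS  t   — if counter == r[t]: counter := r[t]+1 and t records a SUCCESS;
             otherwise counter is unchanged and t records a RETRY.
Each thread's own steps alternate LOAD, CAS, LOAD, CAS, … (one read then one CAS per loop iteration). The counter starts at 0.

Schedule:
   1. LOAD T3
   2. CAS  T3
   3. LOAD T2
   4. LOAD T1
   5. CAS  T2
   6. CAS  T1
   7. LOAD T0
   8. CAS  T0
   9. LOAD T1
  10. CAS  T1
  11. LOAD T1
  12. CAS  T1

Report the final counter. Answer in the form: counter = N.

counter = 5

#1 T3 reads 0
#2 T3 CAS(0→1) writes; counter now 1
#3 T2 reads 1
#4 T1 reads 1
#5 T2 CAS(1→2) writes; counter now 2
#6 T1 CAS(1→2) fails; counter now 2
#7 T0 reads 2
#8 T0 CAS(2→3) writes; counter now 3
#9 T1 reads 3
#10 T1 CAS(3→4) writes; counter now 4
#11 T1 reads 4
#12 T1 CAS(4→5) writes; counter now 5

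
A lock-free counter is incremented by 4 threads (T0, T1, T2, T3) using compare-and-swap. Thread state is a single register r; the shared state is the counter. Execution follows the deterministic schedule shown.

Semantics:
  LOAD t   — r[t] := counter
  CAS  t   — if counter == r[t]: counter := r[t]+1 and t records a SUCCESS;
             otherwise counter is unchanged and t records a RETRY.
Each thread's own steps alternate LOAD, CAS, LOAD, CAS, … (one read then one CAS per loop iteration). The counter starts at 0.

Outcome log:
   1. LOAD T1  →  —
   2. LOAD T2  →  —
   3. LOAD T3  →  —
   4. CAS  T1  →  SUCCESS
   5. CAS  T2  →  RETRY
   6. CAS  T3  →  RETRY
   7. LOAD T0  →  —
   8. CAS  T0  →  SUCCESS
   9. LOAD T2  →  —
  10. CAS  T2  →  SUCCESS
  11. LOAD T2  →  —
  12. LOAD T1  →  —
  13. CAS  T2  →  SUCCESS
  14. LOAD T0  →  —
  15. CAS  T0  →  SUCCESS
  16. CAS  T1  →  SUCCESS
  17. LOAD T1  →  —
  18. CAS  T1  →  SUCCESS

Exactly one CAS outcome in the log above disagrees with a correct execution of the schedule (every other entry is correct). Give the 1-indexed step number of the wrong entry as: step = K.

Reference trace:
T1 LOAD — after: cnt=0, r=0 — load
T2 LOAD — after: cnt=0, r=0 — load
T3 LOAD — after: cnt=0, r=0 — load
T1 CAS — after: cnt=1, r=0 — ok
T2 CAS — after: cnt=1, r=0 — retry
T3 CAS — after: cnt=1, r=0 — retry
T0 LOAD — after: cnt=1, r=1 — load
T0 CAS — after: cnt=2, r=1 — ok
T2 LOAD — after: cnt=2, r=2 — load
T2 CAS — after: cnt=3, r=2 — ok
T2 LOAD — after: cnt=3, r=3 — load
T1 LOAD — after: cnt=3, r=3 — load
T2 CAS — after: cnt=4, r=3 — ok
T0 LOAD — after: cnt=4, r=4 — load
T0 CAS — after: cnt=5, r=4 — ok
T1 CAS — after: cnt=5, r=3 — retry
T1 LOAD — after: cnt=5, r=5 — load
T1 CAS — after: cnt=6, r=5 — ok
Flip is step 16.

step = 16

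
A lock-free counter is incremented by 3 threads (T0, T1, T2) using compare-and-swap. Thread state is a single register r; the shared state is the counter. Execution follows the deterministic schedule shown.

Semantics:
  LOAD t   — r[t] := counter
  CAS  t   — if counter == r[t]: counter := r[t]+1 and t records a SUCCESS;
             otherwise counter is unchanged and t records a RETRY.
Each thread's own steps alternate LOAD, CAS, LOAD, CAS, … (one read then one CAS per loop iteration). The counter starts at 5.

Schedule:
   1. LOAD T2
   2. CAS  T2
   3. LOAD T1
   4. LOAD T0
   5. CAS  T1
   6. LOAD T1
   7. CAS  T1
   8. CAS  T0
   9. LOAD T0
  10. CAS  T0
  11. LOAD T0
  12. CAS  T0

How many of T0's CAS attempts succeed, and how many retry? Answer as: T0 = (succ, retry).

[1] T2.load  rd  (counter 5, T2.r 5)
[2] T2.cas  hit  (counter 6, T2.r 5)
[3] T1.load  rd  (counter 6, T1.r 6)
[4] T0.load  rd  (counter 6, T0.r 6)
[5] T1.cas  hit  (counter 7, T1.r 6)
[6] T1.load  rd  (counter 7, T1.r 7)
[7] T1.cas  hit  (counter 8, T1.r 7)
[8] T0.cas  miss  (counter 8, T0.r 6)
[9] T0.load  rd  (counter 8, T0.r 8)
[10] T0.cas  hit  (counter 9, T0.r 8)
[11] T0.load  rd  (counter 9, T0.r 9)
[12] T0.cas  hit  (counter 10, T0.r 9)

T0 = (2, 1)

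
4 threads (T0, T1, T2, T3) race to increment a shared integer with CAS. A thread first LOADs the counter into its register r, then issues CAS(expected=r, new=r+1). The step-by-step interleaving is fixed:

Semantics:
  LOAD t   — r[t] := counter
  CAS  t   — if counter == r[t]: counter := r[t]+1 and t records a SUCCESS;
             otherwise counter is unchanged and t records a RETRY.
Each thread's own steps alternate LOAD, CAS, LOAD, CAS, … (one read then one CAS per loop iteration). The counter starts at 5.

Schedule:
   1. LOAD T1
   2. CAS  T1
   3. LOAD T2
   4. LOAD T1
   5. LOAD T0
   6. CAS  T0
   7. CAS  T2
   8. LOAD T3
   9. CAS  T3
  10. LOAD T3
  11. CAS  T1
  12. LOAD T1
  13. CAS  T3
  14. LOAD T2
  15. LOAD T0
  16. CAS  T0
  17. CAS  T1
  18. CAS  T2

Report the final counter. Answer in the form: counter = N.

counter = 10

1. LOAD T1 → mem=5 r[T1]=5 [LOAD]
2. CAS T1 → mem=6 r[T1]=5 [OK]
3. LOAD T2 → mem=6 r[T2]=6 [LOAD]
4. LOAD T1 → mem=6 r[T1]=6 [LOAD]
5. LOAD T0 → mem=6 r[T0]=6 [LOAD]
6. CAS T0 → mem=7 r[T0]=6 [OK]
7. CAS T2 → mem=7 r[T2]=6 [RETRY]
8. LOAD T3 → mem=7 r[T3]=7 [LOAD]
9. CAS T3 → mem=8 r[T3]=7 [OK]
10. LOAD T3 → mem=8 r[T3]=8 [LOAD]
11. CAS T1 → mem=8 r[T1]=6 [RETRY]
12. LOAD T1 → mem=8 r[T1]=8 [LOAD]
13. CAS T3 → mem=9 r[T3]=8 [OK]
14. LOAD T2 → mem=9 r[T2]=9 [LOAD]
15. LOAD T0 → mem=9 r[T0]=9 [LOAD]
16. CAS T0 → mem=10 r[T0]=9 [OK]
17. CAS T1 → mem=10 r[T1]=8 [RETRY]
18. CAS T2 → mem=10 r[T2]=9 [RETRY]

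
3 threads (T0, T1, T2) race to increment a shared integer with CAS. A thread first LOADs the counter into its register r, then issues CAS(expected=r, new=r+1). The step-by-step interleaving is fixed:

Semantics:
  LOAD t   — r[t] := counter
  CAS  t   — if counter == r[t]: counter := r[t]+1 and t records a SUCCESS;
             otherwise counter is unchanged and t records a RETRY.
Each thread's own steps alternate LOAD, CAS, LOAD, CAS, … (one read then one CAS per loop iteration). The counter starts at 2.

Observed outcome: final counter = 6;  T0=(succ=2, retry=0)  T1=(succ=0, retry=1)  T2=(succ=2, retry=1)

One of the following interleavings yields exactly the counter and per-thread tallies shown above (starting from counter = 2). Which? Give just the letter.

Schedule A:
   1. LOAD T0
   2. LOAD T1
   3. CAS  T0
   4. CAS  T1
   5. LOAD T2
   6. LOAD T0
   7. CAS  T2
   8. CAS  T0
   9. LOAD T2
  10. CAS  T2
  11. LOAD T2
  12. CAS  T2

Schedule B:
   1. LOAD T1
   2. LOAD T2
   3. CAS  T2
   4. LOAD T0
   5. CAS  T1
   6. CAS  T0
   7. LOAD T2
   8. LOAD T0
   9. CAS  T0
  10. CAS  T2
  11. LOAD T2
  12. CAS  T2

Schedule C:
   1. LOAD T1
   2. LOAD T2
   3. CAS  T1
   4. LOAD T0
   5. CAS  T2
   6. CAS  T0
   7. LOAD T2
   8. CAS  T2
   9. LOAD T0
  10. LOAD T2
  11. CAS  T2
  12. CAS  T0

B

Tracing schedule B:
#1 T1 reads 2
#2 T2 reads 2
#3 T2 CAS(2→3) writes; counter now 3
#4 T0 reads 3
#5 T1 CAS(2→3) fails; counter now 3
#6 T0 CAS(3→4) writes; counter now 4
#7 T2 reads 4
#8 T0 reads 4
#9 T0 CAS(4→5) writes; counter now 5
#10 T2 CAS(4→5) fails; counter now 5
#11 T2 reads 5
#12 T2 CAS(5→6) writes; counter now 6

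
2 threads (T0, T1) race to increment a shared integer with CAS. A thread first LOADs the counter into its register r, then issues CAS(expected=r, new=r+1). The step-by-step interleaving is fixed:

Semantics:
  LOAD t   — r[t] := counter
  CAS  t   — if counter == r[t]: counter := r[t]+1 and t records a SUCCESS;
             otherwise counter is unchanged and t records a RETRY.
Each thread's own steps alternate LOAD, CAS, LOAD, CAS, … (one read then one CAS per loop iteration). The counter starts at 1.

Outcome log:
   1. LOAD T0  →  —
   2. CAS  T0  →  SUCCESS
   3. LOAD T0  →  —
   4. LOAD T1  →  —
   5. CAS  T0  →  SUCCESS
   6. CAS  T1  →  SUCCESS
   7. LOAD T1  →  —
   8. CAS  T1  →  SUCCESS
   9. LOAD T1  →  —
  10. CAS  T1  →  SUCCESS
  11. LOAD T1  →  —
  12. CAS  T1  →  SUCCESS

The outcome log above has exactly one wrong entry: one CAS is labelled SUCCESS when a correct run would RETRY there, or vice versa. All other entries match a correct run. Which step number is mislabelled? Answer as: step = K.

step = 6

Correct run:
#1 T0 reads 1
#2 T0 CAS(1→2) writes; counter now 2
#3 T0 reads 2
#4 T1 reads 2
#5 T0 CAS(2→3) writes; counter now 3
#6 T1 CAS(2→3) fails; counter now 3
#7 T1 reads 3
#8 T1 CAS(3→4) writes; counter now 4
#9 T1 reads 4
#10 T1 CAS(4→5) writes; counter now 5
#11 T1 reads 5
#12 T1 CAS(5→6) writes; counter now 6
Log disagrees first at step 6.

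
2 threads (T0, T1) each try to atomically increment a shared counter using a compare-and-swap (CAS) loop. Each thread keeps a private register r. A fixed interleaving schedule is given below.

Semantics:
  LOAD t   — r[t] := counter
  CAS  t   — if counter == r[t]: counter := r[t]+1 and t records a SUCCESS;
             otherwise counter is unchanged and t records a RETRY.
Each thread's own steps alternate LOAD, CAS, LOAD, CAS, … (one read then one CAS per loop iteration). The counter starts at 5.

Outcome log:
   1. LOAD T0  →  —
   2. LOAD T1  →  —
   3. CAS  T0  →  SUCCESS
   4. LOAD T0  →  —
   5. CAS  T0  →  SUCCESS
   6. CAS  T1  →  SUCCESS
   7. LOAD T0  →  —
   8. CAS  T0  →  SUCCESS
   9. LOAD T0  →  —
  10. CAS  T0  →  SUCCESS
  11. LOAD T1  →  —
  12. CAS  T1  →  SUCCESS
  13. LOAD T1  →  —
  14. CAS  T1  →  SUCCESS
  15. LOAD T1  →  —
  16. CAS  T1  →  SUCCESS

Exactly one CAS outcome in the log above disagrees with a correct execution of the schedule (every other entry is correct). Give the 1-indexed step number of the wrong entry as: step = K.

step = 6

Re-executing:
   1) LOAD T0:  M=5  r_T0=5
   2) LOAD T1:  M=5  r_T1=5
   3) CAS  T0:  M=6  r_T0=5 ✓
   4) LOAD T0:  M=6  r_T0=6
   5) CAS  T0:  M=7  r_T0=6 ✓
   6) CAS  T1:  M=7  r_T1=5 ✗
   7) LOAD T0:  M=7  r_T0=7
   8) CAS  T0:  M=8  r_T0=7 ✓
   9) LOAD T0:  M=8  r_T0=8
  10) CAS  T0:  M=9  r_T0=8 ✓
  11) LOAD T1:  M=9  r_T1=9
  12) CAS  T1:  M=10  r_T1=9 ✓
  13) LOAD T1:  M=10  r_T1=10
  14) CAS  T1:  M=11  r_T1=10 ✓
  15) LOAD T1:  M=11  r_T1=11
  16) CAS  T1:  M=12  r_T1=11 ✓
Log disagrees first at step 6.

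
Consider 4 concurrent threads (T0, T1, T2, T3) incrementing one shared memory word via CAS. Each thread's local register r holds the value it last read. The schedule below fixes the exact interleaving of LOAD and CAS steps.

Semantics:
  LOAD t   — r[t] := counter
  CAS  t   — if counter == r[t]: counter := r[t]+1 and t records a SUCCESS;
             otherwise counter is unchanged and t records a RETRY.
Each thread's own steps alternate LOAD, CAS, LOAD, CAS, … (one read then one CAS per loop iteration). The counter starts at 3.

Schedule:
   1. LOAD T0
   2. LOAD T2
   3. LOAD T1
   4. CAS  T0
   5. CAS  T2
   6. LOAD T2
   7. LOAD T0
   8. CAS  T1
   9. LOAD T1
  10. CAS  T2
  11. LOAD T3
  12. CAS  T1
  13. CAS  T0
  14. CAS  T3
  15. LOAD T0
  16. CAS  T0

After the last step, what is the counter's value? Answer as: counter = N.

#1 T0 reads 3
#2 T2 reads 3
#3 T1 reads 3
#4 T0 CAS(3→4) writes; counter now 4
#5 T2 CAS(3→4) fails; counter now 4
#6 T2 reads 4
#7 T0 reads 4
#8 T1 CAS(3→4) fails; counter now 4
#9 T1 reads 4
#10 T2 CAS(4→5) writes; counter now 5
#11 T3 reads 5
#12 T1 CAS(4→5) fails; counter now 5
#13 T0 CAS(4→5) fails; counter now 5
#14 T3 CAS(5→6) writes; counter now 6
#15 T0 reads 6
#16 T0 CAS(6→7) writes; counter now 7

counter = 7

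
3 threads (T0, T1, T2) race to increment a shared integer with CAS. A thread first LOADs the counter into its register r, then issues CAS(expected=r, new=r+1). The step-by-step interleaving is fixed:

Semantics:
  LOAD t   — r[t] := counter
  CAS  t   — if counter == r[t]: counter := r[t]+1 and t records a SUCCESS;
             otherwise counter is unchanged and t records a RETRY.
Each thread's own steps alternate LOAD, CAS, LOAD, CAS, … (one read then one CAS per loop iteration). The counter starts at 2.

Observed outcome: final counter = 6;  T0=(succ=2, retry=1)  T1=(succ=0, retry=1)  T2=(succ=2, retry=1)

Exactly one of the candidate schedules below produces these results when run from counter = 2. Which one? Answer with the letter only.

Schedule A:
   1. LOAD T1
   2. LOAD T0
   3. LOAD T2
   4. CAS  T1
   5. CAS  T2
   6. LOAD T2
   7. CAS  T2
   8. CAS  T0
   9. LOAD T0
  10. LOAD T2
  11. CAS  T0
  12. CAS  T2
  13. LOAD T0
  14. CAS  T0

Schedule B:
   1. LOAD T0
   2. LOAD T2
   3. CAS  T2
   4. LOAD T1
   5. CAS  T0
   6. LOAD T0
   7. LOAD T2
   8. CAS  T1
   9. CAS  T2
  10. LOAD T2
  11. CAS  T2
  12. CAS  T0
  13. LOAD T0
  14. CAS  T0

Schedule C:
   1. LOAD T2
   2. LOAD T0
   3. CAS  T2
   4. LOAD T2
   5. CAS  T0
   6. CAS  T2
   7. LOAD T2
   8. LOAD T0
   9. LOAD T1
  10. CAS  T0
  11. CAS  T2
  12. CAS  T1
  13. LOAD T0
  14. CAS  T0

Tracing schedule C:
[1] T2.load  rd  (counter 2, T2.r 2)
[2] T0.load  rd  (counter 2, T0.r 2)
[3] T2.cas  hit  (counter 3, T2.r 2)
[4] T2.load  rd  (counter 3, T2.r 3)
[5] T0.cas  miss  (counter 3, T0.r 2)
[6] T2.cas  hit  (counter 4, T2.r 3)
[7] T2.load  rd  (counter 4, T2.r 4)
[8] T0.load  rd  (counter 4, T0.r 4)
[9] T1.load  rd  (counter 4, T1.r 4)
[10] T0.cas  hit  (counter 5, T0.r 4)
[11] T2.cas  miss  (counter 5, T2.r 4)
[12] T1.cas  miss  (counter 5, T1.r 4)
[13] T0.load  rd  (counter 5, T0.r 5)
[14] T0.cas  hit  (counter 6, T0.r 5)

C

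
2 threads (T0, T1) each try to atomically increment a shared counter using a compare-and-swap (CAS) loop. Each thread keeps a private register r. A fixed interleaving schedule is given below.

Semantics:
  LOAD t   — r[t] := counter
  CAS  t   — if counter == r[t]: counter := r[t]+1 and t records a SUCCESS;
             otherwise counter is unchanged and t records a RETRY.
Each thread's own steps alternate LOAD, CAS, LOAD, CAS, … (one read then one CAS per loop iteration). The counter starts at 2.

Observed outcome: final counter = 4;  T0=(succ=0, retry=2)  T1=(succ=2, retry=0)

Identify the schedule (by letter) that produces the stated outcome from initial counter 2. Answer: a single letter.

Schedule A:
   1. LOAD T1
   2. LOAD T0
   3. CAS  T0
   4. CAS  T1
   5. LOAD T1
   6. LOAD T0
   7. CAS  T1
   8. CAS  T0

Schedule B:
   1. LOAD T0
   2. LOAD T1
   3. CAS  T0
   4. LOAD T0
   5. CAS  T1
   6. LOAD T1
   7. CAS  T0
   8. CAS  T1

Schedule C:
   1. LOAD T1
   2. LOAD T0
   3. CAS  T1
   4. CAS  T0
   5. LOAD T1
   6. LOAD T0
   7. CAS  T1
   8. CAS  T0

Simulating candidate C:
step 1: T1 LOAD ⇒ load; ctr=2 reg=2
step 2: T0 LOAD ⇒ load; ctr=2 reg=2
step 3: T1 CAS ⇒ ok; ctr=3 reg=2
step 4: T0 CAS ⇒ retry; ctr=3 reg=2
step 5: T1 LOAD ⇒ load; ctr=3 reg=3
step 6: T0 LOAD ⇒ load; ctr=3 reg=3
step 7: T1 CAS ⇒ ok; ctr=4 reg=3
step 8: T0 CAS ⇒ retry; ctr=4 reg=3

C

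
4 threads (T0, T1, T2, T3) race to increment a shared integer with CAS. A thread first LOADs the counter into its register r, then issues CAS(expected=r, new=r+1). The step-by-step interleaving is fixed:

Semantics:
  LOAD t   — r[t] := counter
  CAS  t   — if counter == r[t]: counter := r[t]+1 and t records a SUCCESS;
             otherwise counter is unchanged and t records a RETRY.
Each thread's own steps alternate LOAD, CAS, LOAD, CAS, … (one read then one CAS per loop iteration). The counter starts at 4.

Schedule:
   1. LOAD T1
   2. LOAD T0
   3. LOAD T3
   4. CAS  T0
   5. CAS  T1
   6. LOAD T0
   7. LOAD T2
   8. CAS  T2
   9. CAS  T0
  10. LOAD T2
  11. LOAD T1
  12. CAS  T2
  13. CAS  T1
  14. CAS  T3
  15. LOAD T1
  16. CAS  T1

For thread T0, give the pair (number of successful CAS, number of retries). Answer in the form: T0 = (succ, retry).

[1] T1.load  rd  (counter 4, T1.r 4)
[2] T0.load  rd  (counter 4, T0.r 4)
[3] T3.load  rd  (counter 4, T3.r 4)
[4] T0.cas  hit  (counter 5, T0.r 4)
[5] T1.cas  miss  (counter 5, T1.r 4)
[6] T0.load  rd  (counter 5, T0.r 5)
[7] T2.load  rd  (counter 5, T2.r 5)
[8] T2.cas  hit  (counter 6, T2.r 5)
[9] T0.cas  miss  (counter 6, T0.r 5)
[10] T2.load  rd  (counter 6, T2.r 6)
[11] T1.load  rd  (counter 6, T1.r 6)
[12] T2.cas  hit  (counter 7, T2.r 6)
[13] T1.cas  miss  (counter 7, T1.r 6)
[14] T3.cas  miss  (counter 7, T3.r 4)
[15] T1.load  rd  (counter 7, T1.r 7)
[16] T1.cas  hit  (counter 8, T1.r 7)

T0 = (1, 1)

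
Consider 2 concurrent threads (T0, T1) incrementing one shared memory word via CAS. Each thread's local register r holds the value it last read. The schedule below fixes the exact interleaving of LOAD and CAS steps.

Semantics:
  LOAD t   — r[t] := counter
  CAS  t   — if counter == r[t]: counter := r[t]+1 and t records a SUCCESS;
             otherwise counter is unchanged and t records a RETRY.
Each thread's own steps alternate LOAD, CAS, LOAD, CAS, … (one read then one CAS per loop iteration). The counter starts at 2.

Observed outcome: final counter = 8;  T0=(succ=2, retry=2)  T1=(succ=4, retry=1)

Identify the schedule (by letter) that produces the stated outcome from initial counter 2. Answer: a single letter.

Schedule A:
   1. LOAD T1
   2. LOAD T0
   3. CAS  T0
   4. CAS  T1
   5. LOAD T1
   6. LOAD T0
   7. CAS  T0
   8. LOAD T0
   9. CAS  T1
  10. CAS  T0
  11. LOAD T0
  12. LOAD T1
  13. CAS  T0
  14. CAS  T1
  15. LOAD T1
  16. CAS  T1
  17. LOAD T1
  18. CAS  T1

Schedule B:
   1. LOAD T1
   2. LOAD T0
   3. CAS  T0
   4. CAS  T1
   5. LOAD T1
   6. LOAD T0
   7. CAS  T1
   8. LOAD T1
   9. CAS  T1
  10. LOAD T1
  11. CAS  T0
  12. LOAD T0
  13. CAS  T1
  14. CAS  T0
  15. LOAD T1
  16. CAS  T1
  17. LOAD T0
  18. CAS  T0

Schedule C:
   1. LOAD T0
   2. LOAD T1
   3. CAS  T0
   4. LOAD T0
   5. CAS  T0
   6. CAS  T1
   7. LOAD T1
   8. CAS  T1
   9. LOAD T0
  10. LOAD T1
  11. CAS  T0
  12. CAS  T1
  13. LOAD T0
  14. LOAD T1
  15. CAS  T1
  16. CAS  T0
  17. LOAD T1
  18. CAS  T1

B

Simulating candidate B:
[1] T1.load  rd  (counter 2, T1.r 2)
[2] T0.load  rd  (counter 2, T0.r 2)
[3] T0.cas  hit  (counter 3, T0.r 2)
[4] T1.cas  miss  (counter 3, T1.r 2)
[5] T1.load  rd  (counter 3, T1.r 3)
[6] T0.load  rd  (counter 3, T0.r 3)
[7] T1.cas  hit  (counter 4, T1.r 3)
[8] T1.load  rd  (counter 4, T1.r 4)
[9] T1.cas  hit  (counter 5, T1.r 4)
[10] T1.load  rd  (counter 5, T1.r 5)
[11] T0.cas  miss  (counter 5, T0.r 3)
[12] T0.load  rd  (counter 5, T0.r 5)
[13] T1.cas  hit  (counter 6, T1.r 5)
[14] T0.cas  miss  (counter 6, T0.r 5)
[15] T1.load  rd  (counter 6, T1.r 6)
[16] T1.cas  hit  (counter 7, T1.r 6)
[17] T0.load  rd  (counter 7, T0.r 7)
[18] T0.cas  hit  (counter 8, T0.r 7)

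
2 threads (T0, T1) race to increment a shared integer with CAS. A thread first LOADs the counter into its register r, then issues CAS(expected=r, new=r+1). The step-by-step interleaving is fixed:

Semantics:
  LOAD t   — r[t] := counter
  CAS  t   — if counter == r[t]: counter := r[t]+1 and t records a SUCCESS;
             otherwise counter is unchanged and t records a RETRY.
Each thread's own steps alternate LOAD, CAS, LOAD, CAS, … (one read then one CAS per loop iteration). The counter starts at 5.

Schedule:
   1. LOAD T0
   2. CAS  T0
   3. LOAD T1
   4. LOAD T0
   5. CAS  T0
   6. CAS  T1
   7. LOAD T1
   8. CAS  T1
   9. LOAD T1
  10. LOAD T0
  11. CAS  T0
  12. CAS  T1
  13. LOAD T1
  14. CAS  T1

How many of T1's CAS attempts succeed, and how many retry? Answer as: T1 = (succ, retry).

1. LOAD T0 → mem=5 r[T0]=5 [LOAD]
2. CAS T0 → mem=6 r[T0]=5 [OK]
3. LOAD T1 → mem=6 r[T1]=6 [LOAD]
4. LOAD T0 → mem=6 r[T0]=6 [LOAD]
5. CAS T0 → mem=7 r[T0]=6 [OK]
6. CAS T1 → mem=7 r[T1]=6 [RETRY]
7. LOAD T1 → mem=7 r[T1]=7 [LOAD]
8. CAS T1 → mem=8 r[T1]=7 [OK]
9. LOAD T1 → mem=8 r[T1]=8 [LOAD]
10. LOAD T0 → mem=8 r[T0]=8 [LOAD]
11. CAS T0 → mem=9 r[T0]=8 [OK]
12. CAS T1 → mem=9 r[T1]=8 [RETRY]
13. LOAD T1 → mem=9 r[T1]=9 [LOAD]
14. CAS T1 → mem=10 r[T1]=9 [OK]

T1 = (2, 2)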